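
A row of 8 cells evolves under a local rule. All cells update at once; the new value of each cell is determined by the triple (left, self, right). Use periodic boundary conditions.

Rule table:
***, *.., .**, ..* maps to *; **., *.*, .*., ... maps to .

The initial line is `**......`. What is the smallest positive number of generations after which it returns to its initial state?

8

*.*....*
...*..**
*.*.***.
....**..
...**.*.
..**...*
***.*.*.
**......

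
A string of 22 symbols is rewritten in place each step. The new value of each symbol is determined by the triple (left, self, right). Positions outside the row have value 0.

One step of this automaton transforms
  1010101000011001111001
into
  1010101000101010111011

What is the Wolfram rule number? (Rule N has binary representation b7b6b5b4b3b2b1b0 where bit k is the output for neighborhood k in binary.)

198

position 16: 111 → 1  (bit 7 = 1)
position 12: 110 → 1  (bit 6 = 1)
position 1: 101 → 0  (bit 5 = 0)
position 7: 100 → 0  (bit 4 = 0)
position 11: 011 → 0  (bit 3 = 0)
position 0: 010 → 1  (bit 2 = 1)
position 10: 001 → 1  (bit 1 = 1)
position 8: 000 → 0  (bit 0 = 0)
bits b7..b0 = 11000110 = 198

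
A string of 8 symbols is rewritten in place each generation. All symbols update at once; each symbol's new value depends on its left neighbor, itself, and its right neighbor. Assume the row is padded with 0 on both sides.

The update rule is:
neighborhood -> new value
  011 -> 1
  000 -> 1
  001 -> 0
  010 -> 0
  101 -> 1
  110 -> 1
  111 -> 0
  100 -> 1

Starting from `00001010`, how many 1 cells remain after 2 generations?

4

generation 1: 11100101
generation 2: 10110010
count of 1: 4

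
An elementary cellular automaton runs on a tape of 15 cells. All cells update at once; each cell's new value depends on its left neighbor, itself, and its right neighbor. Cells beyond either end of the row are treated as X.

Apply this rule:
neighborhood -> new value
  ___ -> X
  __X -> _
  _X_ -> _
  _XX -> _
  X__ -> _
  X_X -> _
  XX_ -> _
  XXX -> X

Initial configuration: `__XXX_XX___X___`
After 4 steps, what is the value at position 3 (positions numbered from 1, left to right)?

_

step 1: ___X_____X___X_
step 2: _X___XXX___X___
step 3: ___X__X__X___X_
step 4: _X_________X___
position 3 holds _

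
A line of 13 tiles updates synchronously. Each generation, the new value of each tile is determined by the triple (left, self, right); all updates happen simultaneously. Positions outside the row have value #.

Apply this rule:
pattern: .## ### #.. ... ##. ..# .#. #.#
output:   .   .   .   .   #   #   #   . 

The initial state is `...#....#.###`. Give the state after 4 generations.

..##...##....
.#.#..#.#...#
.#.#.##.#..#.
.#.#..#.#.##.

.#.#..#.#.##.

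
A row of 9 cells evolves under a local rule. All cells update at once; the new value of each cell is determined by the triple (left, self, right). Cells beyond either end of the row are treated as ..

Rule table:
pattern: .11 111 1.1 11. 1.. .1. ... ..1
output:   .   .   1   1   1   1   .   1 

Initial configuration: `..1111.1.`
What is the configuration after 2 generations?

generation 1: .1...1111
generation 2: 111.1...1

111.1...1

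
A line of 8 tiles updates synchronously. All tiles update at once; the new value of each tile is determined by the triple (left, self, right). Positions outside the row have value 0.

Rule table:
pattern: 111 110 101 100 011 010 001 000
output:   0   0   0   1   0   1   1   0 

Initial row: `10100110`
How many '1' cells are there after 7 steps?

10111001
10000111
11001000
00111100
01000010
11100111
00011000
count of 1: 2

2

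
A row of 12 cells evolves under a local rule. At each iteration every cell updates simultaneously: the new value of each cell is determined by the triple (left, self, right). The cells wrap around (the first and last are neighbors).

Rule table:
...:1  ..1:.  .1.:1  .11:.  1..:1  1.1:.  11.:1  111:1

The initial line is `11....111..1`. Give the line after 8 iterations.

11111..111..
.11111..111.
..11111..111
1..11111..11
11..11111..1
111..11111..
.111..11111.
..111..11111

..111..11111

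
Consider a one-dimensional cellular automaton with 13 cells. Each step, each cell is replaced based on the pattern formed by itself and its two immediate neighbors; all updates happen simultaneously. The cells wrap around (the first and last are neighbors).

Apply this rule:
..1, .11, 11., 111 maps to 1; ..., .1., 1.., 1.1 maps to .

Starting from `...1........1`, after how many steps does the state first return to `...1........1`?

step 1: ..1........1.
step 2: .1........1..
step 3: 1........1...
step 4: ........1...1
step 5: .......1...1.
step 6: ......1...1..
step 7: .....1...1...
step 8: ....1...1....
step 9: ...1...1.....
step 10: ..1...1......
step 11: .1...1.......
step 12: 1...1........
step 13: ...1........1

13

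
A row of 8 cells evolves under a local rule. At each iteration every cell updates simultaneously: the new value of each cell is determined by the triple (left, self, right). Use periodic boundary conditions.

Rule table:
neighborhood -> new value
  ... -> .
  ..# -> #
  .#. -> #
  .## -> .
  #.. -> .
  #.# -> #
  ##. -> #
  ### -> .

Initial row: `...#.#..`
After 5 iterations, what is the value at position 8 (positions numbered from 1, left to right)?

#

..####..
.#...#..
##..##..
.#.#.#.#
########
position 8 holds #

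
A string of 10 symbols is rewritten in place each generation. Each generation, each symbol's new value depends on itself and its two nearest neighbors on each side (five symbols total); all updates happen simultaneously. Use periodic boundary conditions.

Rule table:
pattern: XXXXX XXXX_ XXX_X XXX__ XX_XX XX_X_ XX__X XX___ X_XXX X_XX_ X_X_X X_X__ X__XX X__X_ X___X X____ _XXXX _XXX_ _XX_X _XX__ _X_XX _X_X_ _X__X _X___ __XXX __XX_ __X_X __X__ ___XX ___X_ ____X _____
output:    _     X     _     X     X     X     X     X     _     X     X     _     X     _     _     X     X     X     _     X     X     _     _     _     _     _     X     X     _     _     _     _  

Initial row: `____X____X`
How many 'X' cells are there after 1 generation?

4

generation 1: _X__X_X__X
count of X: 4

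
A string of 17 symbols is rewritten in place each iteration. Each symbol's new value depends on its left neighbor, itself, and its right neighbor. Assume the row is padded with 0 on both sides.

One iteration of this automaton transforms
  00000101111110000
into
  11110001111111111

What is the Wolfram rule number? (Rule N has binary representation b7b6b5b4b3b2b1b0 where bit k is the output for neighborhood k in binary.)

position 8: 111 → 1  (bit 7 = 1)
position 12: 110 → 1  (bit 6 = 1)
position 6: 101 → 0  (bit 5 = 0)
position 13: 100 → 1  (bit 4 = 1)
position 7: 011 → 1  (bit 3 = 1)
position 5: 010 → 0  (bit 2 = 0)
position 4: 001 → 0  (bit 1 = 0)
position 0: 000 → 1  (bit 0 = 1)
bits b7..b0 = 11011001 = 217

217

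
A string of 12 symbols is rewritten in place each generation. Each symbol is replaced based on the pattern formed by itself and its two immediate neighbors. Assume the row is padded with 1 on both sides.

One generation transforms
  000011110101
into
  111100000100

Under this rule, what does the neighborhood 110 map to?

0

At position 7 the neighborhood is 110; the next row has 0 there.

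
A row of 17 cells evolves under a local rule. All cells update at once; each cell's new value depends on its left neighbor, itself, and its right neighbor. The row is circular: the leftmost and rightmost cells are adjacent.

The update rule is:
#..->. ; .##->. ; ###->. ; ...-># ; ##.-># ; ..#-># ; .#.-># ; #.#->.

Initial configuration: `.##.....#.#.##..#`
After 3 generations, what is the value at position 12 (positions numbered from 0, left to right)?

.

..#.#####.#..#.##
.##.....#.#.##..#  (repeats generation 0; period 2)
generation 3: ..#.#####.#..#.##
position 12 holds .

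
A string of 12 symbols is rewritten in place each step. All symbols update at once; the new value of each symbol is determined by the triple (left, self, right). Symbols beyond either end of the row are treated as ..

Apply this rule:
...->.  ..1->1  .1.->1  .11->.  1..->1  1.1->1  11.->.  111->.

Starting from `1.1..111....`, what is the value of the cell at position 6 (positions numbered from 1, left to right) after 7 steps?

1

11111...1...
.....1.111..
....111...1.
...1...1.111
..111.111...
.1...1...1..
111.111.111.
position 6 holds 1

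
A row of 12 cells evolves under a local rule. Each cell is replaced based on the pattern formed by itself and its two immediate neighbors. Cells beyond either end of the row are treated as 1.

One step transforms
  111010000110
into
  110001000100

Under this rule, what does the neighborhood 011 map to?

1

At position 9 the neighborhood is 011; the next row has 1 there.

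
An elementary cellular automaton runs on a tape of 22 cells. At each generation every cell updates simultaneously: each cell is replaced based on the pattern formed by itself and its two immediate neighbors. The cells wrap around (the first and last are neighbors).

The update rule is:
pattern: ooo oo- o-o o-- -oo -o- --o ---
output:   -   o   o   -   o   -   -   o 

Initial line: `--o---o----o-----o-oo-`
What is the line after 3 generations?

----o--oooo-o-o----ooo

o---o---oo---ooo--ooo-
--o---o-oo-o-o-o--o-oo
----o--oooo-o-o----ooo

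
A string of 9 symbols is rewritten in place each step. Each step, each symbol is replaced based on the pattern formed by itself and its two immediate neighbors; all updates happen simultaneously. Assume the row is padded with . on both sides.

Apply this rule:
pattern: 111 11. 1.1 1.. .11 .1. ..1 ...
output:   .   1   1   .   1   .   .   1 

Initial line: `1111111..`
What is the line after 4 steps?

1.....1.1
..111..1.
1.1.1....
.1.1..111

.1.1..111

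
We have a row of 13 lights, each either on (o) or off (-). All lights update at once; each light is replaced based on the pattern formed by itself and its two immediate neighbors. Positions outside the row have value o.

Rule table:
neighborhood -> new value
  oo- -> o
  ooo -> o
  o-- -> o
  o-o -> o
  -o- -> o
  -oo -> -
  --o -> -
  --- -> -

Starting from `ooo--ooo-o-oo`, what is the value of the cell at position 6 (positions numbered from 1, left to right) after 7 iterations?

o

oooo--ooooo-o
ooooo--ooooo-
oooooo--ooooo
ooooooo--oooo
oooooooo--ooo
ooooooooo--oo
oooooooooo--o
position 6 holds o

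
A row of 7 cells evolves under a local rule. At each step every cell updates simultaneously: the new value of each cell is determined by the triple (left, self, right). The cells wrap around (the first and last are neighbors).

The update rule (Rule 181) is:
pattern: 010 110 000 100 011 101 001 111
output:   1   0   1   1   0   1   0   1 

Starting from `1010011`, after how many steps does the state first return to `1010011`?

28

0111001
1010101
0111110
0011101
1001011
0101101
1110011
1101001
1011100
1101010
0011111
1001110
1100101
1010110
1111001
1110100
0101110
0110101
1001111
0100111
1110010
0101011
1111100
0111010
0010111
1011010
1100111
1010011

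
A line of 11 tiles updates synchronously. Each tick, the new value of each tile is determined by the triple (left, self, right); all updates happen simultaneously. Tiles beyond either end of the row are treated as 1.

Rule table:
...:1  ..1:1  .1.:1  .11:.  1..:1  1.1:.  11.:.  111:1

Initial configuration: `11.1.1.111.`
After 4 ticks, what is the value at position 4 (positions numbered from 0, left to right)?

1..1.1..1..
.111.111111
..1...11111
111111.1111
position 4 holds 1

1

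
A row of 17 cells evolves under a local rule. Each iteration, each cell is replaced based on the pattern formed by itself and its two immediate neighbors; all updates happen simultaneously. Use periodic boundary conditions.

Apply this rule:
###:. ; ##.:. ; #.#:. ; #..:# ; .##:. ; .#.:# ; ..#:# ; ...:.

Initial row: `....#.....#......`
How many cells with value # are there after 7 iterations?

6

iteration 1: ...###...###.....
iteration 2: ..#...#.#...#....
iteration 3: .###.##.##.###...
iteration 4: #.............#..
iteration 5: ##...........####
iteration 6: ..#.........#....
iteration 7: .###.......###...
count of #: 6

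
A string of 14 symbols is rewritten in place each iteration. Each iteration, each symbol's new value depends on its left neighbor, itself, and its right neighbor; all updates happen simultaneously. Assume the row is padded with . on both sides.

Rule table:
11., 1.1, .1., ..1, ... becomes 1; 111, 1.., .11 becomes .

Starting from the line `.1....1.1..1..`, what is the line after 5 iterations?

...1.11.1111.1

11.111111.11.1
.11.....11.111
1.1.1111.11..1
1111...11.1.11
...1.11.1111.1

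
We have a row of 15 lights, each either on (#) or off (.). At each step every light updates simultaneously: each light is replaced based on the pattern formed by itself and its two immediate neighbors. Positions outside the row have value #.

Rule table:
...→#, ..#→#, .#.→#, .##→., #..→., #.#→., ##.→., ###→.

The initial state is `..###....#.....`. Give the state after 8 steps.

.#....####.####
.#.###.........
.#.....########
.#.####........
.#......#######
.#.#####.......
.#.......######
.#.######......

.#.######......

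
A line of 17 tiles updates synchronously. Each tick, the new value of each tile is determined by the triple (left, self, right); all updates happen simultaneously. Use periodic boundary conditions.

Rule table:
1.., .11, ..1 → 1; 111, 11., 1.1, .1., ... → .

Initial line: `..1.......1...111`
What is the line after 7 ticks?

11.1.....1.1.11..
1...1...1....1.11
.1.1.1.1.1..1..1.
1.........11.11.1
.1.......11..1..1
..1.....11.11.11.
.1.1...11..1..1.1

.1.1...11..1..1.1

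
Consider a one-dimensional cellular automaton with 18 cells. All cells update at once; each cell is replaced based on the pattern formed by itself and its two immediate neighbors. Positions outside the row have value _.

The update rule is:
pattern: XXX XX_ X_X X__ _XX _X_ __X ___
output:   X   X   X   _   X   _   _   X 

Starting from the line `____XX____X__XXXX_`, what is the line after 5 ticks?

XXXXXXXXXXXXXXXXX_

XXX_XX_XX____XXXX_
XXXXXXXXX_XX_XXXX_
XXXXXXXXXXXXXXXXX_
XXXXXXXXXXXXXXXXX_  (fixed point — unchanged through tick 5)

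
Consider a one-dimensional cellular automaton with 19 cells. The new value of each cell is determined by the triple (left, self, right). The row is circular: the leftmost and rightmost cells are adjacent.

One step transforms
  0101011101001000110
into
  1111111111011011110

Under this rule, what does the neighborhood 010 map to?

At position 1 the neighborhood is 010; the next row has 1 there.

1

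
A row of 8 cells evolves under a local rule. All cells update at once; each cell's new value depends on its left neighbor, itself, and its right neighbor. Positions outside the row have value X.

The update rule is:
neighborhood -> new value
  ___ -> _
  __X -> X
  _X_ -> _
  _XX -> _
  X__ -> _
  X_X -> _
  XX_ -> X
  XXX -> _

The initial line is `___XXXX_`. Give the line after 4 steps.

___X__X_

__X___X_
_X___X__
____X__X
___X__X_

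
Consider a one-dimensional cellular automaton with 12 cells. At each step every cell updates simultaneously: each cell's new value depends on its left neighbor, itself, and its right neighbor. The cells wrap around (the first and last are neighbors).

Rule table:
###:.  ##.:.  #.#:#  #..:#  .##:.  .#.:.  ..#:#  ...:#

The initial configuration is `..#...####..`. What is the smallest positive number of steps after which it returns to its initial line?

##.###....##
..#...####..

2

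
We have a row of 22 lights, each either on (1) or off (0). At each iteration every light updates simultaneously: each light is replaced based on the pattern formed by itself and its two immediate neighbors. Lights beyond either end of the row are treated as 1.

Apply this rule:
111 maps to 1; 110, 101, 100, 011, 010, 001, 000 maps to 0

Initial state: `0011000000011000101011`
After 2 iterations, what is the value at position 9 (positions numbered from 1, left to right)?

0000000000000000000001
0000000000000000000000
position 9 holds 0

0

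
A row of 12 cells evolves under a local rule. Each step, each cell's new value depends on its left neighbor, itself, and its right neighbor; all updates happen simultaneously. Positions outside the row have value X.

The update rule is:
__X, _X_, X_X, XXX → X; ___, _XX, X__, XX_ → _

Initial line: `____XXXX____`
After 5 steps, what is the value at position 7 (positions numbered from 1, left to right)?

_

___X_XX____X
__XXX_____X_
_X_X_____XXX
XXXX____X_XX
XXX____XXX_X
position 7 holds _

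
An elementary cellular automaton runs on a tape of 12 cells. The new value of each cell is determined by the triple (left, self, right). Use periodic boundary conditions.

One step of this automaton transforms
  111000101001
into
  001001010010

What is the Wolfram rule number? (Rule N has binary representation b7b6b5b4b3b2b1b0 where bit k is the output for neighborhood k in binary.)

98

position 0: 111 → 0  (bit 7 = 0)
position 2: 110 → 1  (bit 6 = 1)
position 7: 101 → 1  (bit 5 = 1)
position 3: 100 → 0  (bit 4 = 0)
position 11: 011 → 0  (bit 3 = 0)
position 6: 010 → 0  (bit 2 = 0)
position 5: 001 → 1  (bit 1 = 1)
position 4: 000 → 0  (bit 0 = 0)
bits b7..b0 = 01100010 = 98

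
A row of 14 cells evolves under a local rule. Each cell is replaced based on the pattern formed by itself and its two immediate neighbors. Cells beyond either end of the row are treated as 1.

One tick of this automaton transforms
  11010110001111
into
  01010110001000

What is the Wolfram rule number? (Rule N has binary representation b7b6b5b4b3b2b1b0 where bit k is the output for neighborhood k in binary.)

76

position 0: 111 → 0  (bit 7 = 0)
position 1: 110 → 1  (bit 6 = 1)
position 2: 101 → 0  (bit 5 = 0)
position 7: 100 → 0  (bit 4 = 0)
position 5: 011 → 1  (bit 3 = 1)
position 3: 010 → 1  (bit 2 = 1)
position 9: 001 → 0  (bit 1 = 0)
position 8: 000 → 0  (bit 0 = 0)
bits b7..b0 = 01001100 = 76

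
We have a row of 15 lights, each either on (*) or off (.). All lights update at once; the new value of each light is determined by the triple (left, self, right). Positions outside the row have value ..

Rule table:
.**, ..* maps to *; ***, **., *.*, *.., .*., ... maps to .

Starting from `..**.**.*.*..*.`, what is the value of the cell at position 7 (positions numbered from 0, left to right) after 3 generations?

.

.**..*......*..
**..*......*...
*..*......*....
position 7 holds .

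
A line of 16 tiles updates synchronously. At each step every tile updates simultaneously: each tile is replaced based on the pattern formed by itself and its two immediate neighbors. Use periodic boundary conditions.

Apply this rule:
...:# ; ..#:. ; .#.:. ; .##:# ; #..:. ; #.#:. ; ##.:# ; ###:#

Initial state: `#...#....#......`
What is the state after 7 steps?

..#...##...####.

step 1: ..#...##...####.
step 2: #...#.##.#.####.
step 3: ..#...##...####.  (repeats step 1; period 2)
step 7: ..#...##...####.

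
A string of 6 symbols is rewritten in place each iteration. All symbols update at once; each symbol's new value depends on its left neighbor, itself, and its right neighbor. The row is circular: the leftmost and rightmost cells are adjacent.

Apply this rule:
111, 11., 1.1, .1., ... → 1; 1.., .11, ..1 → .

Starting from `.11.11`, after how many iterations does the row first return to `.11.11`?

1.11.1
11.11.
.11.11

3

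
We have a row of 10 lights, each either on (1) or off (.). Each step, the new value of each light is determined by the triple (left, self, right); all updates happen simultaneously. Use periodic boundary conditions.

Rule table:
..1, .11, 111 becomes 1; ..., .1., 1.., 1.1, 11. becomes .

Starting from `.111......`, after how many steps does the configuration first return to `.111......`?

10

111.......
11.......1
1.......11
.......111
......111.
.....111..
....111...
...111....
..111.....
.111......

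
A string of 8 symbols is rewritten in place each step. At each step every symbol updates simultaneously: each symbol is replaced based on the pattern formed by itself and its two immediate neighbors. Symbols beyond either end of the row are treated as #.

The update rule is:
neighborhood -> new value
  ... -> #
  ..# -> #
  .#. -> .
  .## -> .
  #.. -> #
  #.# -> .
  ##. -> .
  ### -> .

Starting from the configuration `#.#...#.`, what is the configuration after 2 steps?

...###..
###...##

###...##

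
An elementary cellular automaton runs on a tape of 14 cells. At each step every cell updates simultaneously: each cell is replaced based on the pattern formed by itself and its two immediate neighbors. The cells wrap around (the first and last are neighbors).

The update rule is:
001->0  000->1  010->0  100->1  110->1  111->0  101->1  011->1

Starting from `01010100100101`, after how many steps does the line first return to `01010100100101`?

10101010010010
01010101001001
10101010100100
01010101010010
00101010101001
10010101010100
01001010101010
00100101010101
10010010101010
01001001010101
10100100101010
01010010010101
10101001001010
01010100100101

14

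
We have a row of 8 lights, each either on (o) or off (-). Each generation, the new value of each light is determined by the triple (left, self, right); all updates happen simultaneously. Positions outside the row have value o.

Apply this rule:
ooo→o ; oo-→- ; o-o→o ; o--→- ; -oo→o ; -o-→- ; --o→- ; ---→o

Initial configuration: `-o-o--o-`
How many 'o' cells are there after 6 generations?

generation 1: o-o----o
generation 2: -o--oo-o
generation 3: o---o-oo
generation 4: --o--ooo
generation 5: -----ooo
generation 6: -ooo-ooo
count of o: 6

6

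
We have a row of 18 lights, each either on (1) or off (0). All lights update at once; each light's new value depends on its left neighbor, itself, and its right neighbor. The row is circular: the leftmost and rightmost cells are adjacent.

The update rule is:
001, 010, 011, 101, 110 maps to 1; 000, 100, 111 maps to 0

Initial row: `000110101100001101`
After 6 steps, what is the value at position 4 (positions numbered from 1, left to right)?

0

001111111100011111
011000000100110001
111000001101110011
001000011111010110
011000110001111110
111001110011000010
position 4 holds 0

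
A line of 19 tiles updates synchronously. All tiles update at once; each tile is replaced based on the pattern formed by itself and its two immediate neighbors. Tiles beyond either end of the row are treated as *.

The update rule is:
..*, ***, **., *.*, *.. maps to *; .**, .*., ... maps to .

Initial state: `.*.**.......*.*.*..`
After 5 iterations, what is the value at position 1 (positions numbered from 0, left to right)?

*

*.*.**.....*.*.*.**
**.*.**...*.*.*.*.*
***.*.**.*.*.*.*.*.
****.*.**.*.*.*.*.*
*****.*.**.*.*.*.*.
position 1 holds *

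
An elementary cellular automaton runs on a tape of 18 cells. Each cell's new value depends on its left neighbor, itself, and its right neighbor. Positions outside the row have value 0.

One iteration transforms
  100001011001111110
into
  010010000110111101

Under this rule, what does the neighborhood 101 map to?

0

At position 6 the neighborhood is 101; the next row has 0 there.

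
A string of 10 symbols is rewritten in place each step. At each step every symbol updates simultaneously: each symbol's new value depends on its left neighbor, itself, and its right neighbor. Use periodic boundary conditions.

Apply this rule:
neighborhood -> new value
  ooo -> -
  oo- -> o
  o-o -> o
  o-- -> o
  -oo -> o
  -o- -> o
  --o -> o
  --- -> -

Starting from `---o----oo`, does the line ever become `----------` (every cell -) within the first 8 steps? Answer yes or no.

step 1: o-ooo--ooo
step 2: ooo-oooo--
step 3: o-ooo--ooo  (repeats step 1; period 2)
step 8: ooo-oooo--
step 8 is ooo-oooo--, still not uniform -

no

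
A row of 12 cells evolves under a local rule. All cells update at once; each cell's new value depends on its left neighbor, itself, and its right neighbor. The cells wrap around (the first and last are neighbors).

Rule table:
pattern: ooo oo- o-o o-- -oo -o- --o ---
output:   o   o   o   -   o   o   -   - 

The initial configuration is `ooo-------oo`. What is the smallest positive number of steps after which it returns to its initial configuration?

step 1: ooo-------oo

1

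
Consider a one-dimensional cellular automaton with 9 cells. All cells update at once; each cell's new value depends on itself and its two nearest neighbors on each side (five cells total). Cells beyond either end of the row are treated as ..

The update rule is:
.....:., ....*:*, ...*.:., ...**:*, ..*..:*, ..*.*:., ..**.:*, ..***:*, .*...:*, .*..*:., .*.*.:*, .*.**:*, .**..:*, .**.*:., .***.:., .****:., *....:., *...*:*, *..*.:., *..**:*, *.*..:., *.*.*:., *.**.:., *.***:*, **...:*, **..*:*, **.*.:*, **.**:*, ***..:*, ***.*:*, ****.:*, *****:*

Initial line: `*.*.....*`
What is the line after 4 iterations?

.*.*..*.*
..*....*.
*.**.*.**
.*..*.*.*

.*..*.*.*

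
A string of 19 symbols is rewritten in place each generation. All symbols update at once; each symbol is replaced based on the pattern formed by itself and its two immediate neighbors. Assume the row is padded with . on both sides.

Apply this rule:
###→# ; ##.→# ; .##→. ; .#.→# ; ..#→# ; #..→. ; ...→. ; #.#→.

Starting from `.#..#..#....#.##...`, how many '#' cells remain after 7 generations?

generation 1: ##.##.##...##..#...
generation 2: .#..#..#..#.#.##...
generation 3: ##.##.##.##.#..#...
generation 4: .#..#..#..#.#.##...  (repeats generation 2; period 2)
generation 7: ##.##.##.##.#..#...
count of #: 10

10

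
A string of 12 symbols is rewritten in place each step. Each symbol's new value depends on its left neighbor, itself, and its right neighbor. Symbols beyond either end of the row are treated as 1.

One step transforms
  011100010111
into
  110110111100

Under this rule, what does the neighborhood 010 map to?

1

At position 7 the neighborhood is 010; the next row has 1 there.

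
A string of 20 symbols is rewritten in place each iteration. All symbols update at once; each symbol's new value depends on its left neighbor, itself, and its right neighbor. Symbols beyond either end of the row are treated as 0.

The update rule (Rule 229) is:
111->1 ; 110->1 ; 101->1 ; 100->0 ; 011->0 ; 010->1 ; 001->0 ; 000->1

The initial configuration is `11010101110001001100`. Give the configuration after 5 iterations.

01111110110101000101
00111111011111010111
10011111101111111011
10001111110111111101
10100111111011111111

10100111111011111111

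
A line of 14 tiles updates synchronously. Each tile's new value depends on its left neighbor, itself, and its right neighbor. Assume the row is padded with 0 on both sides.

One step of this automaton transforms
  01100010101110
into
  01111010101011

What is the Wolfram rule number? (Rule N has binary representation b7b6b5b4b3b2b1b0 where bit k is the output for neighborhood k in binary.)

position 11: 111 → 0  (bit 7 = 0)
position 2: 110 → 1  (bit 6 = 1)
position 7: 101 → 0  (bit 5 = 0)
position 3: 100 → 1  (bit 4 = 1)
position 1: 011 → 1  (bit 3 = 1)
position 6: 010 → 1  (bit 2 = 1)
position 0: 001 → 0  (bit 1 = 0)
position 4: 000 → 1  (bit 0 = 1)
bits b7..b0 = 01011101 = 93

93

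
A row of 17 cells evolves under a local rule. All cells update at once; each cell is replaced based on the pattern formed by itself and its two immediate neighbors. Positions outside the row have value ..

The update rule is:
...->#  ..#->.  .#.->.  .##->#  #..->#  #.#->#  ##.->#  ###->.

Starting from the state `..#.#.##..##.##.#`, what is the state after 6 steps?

..##.......##.#..

#..#.####.######.
.#..##..###....##
..#.###.#.####.##
#..##.##.##..####
.#.#########.#..#
..##.......##.#..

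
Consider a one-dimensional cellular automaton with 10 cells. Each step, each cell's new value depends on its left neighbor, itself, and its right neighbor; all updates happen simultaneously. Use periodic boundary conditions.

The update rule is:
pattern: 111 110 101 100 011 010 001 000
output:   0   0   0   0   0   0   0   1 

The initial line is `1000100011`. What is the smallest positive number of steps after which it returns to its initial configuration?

2

0010001000
1000100011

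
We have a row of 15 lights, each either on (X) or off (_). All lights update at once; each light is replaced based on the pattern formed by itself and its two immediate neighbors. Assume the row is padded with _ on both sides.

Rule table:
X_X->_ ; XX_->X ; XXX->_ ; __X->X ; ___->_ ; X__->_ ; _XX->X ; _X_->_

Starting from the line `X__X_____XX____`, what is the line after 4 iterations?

iteration 1: __X_____XXX____
iteration 2: _X_____XX_X____
iteration 3: X_____XXX______
iteration 4: _____XX_X______

_____XX_X______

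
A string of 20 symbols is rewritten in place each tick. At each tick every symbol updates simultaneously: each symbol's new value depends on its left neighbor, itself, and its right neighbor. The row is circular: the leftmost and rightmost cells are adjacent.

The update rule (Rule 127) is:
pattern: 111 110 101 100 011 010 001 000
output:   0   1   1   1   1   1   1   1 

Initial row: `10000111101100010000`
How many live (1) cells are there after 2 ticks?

11111100111111111111
00000111100000000000
count of 1: 4

4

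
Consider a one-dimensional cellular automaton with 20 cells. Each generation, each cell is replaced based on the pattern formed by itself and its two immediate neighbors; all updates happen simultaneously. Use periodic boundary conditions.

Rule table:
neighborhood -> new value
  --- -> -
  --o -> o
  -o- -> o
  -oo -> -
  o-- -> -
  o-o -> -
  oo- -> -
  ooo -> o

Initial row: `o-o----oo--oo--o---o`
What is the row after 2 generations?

-oo--oo--oo--o---oo-

--o---o---o---oo--o-
-oo--oo--oo--o---oo-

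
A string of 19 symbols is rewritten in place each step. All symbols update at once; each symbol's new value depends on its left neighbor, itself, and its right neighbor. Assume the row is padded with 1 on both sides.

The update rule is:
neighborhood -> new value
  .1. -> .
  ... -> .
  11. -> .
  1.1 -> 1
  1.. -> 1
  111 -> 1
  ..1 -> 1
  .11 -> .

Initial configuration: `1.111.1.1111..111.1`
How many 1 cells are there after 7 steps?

.1.1.1.1.11.11.1.1.
1.1.1.1.1..1..1.1.1
.1.1.1.1.11.11.1.1.  (repeats step 1; period 2)
step 7: .1.1.1.1.11.11.1.1.
count of 1: 10

10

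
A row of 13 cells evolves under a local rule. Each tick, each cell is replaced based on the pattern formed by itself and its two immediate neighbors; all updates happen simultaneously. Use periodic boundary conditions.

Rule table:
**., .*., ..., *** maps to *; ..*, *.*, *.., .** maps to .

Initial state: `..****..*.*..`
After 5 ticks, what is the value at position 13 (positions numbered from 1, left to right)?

.

*..***..*.*.*
*...**..*.*..
*.*..*..*.*..
*.*..*..*.*..  (fixed point — unchanged through tick 5)
position 13 holds .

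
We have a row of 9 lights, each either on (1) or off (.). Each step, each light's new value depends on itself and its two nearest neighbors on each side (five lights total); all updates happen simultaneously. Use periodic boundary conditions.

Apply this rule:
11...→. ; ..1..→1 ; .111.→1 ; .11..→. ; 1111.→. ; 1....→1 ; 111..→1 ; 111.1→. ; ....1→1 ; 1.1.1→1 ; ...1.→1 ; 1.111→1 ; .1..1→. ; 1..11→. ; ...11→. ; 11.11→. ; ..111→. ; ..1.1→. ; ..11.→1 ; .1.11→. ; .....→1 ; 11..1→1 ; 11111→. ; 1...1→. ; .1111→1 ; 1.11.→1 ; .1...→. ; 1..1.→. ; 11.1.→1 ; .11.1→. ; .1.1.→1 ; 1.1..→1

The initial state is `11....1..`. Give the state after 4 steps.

.1.1....1

step 1: 1..1111..
step 2: 1...1.11.
step 3: 1..1..1.1
step 4: .1.1....1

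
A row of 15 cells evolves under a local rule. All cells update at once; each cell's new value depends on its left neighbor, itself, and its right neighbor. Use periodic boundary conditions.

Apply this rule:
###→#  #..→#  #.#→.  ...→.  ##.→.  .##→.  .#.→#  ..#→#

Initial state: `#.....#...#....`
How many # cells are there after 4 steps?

step 1: ##...###.###..#
step 2: #.#.#.#...#.##.
step 3: #.#.#.##.##....
step 4: #.#.#......#..#
count of #: 5

5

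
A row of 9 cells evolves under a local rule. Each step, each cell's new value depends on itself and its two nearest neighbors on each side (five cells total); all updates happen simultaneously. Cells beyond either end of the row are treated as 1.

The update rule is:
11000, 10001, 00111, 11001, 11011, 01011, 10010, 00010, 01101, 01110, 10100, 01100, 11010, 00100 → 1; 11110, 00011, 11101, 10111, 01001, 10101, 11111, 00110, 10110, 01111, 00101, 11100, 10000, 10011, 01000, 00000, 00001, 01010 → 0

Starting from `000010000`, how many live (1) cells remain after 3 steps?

100110000
010011000
110001110
count of 1: 5

5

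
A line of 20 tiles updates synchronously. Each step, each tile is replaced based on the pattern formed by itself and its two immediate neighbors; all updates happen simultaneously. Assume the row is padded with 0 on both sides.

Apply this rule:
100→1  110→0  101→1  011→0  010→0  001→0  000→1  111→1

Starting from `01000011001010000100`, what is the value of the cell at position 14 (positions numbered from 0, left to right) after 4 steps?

1

00111000100101110011
10010110010010101000
01001001001001010111
00100100100100101010
position 14 holds 1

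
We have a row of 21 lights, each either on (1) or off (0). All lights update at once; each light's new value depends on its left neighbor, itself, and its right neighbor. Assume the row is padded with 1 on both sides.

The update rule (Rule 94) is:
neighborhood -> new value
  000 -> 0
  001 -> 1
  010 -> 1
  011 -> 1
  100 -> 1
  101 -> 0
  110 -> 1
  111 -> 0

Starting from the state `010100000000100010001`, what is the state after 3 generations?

generation 1: 010110000001110111011
generation 2: 010111000011010101010
generation 3: 010101100111010101010

010101100111010101010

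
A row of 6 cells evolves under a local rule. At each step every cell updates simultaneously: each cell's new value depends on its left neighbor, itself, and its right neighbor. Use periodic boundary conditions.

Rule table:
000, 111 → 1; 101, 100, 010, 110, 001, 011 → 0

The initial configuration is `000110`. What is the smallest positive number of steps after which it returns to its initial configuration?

step 1: 110000
step 2: 000110

2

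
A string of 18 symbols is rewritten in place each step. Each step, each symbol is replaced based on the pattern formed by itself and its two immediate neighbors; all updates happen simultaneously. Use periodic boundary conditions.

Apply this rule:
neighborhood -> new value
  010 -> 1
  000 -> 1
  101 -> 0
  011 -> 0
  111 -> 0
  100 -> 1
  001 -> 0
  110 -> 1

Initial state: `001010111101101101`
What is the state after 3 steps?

101000010010010110

101010000100100101
101011110110110100
101000010010010110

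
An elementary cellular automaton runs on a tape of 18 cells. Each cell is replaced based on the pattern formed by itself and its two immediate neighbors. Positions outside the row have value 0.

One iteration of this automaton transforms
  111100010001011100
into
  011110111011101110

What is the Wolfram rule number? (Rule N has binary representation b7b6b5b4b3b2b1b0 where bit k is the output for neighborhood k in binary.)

position 1: 111 → 1  (bit 7 = 1)
position 3: 110 → 1  (bit 6 = 1)
position 12: 101 → 1  (bit 5 = 1)
position 4: 100 → 1  (bit 4 = 1)
position 0: 011 → 0  (bit 3 = 0)
position 7: 010 → 1  (bit 2 = 1)
position 6: 001 → 1  (bit 1 = 1)
position 5: 000 → 0  (bit 0 = 0)
bits b7..b0 = 11110110 = 246

246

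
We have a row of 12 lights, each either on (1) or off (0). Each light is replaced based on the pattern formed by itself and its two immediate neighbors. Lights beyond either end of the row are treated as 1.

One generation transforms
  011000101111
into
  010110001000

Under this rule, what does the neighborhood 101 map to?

0

At position 0 the neighborhood is 101; the next row has 0 there.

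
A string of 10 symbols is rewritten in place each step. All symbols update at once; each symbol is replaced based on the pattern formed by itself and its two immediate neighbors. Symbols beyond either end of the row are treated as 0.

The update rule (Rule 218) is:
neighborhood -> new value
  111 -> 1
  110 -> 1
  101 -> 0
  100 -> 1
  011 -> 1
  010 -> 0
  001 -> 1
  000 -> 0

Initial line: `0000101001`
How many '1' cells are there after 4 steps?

0001000110
0010101111
0100001111
1010011111
count of 1: 7

7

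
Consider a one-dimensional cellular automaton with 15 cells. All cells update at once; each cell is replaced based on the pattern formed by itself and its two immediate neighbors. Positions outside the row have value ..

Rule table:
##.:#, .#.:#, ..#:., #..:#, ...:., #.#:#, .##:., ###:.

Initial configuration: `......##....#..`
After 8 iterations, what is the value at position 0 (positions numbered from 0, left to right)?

.......##...##.
........##...##
.........##...#
..........##..#
...........##.#
............###
..............#
..............#
position 0 holds .

.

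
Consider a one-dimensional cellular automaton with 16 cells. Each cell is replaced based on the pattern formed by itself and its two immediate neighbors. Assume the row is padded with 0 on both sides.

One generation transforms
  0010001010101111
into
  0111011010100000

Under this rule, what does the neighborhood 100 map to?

At position 3 the neighborhood is 100; the next row has 1 there.

1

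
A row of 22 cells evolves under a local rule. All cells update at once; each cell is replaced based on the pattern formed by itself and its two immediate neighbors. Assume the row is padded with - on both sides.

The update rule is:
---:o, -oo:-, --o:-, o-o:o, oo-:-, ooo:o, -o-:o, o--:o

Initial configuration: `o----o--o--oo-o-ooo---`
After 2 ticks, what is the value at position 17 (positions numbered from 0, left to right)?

oooo-oo-oo---ooo-o-ooo
-oo-o--o--oo--o-ooo-o-
position 17 holds o

o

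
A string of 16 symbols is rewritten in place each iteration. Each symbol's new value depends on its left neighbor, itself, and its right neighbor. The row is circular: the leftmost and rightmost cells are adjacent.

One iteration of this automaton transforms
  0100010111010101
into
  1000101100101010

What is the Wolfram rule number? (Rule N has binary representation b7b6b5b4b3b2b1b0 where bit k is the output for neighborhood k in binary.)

position 8: 111 → 0  (bit 7 = 0)
position 9: 110 → 0  (bit 6 = 0)
position 0: 101 → 1  (bit 5 = 1)
position 2: 100 → 0  (bit 4 = 0)
position 7: 011 → 1  (bit 3 = 1)
position 1: 010 → 0  (bit 2 = 0)
position 4: 001 → 1  (bit 1 = 1)
position 3: 000 → 0  (bit 0 = 0)
bits b7..b0 = 00101010 = 42

42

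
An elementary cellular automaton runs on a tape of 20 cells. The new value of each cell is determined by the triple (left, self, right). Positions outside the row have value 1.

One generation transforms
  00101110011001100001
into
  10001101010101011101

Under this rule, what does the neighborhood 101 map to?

0

At position 3 the neighborhood is 101; the next row has 0 there.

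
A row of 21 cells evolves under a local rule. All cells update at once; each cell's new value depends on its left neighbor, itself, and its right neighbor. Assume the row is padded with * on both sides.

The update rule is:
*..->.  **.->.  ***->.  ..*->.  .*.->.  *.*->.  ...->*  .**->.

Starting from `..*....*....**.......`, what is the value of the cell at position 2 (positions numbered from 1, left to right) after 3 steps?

.

....**...**....*****.
.**....*....**.......
....**...**....*****.
position 2 holds .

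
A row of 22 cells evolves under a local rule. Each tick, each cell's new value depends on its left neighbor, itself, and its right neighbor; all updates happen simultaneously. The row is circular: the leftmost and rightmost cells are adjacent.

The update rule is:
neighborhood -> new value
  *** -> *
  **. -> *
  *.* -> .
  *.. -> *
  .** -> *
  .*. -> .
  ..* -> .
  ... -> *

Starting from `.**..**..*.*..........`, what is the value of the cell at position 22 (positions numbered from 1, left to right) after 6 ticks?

*

tick 1: .***.***....**********
tick 2: .***.******.**********
tick 3: .***.******.**********  (fixed point — unchanged through tick 6)
position 22 holds *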